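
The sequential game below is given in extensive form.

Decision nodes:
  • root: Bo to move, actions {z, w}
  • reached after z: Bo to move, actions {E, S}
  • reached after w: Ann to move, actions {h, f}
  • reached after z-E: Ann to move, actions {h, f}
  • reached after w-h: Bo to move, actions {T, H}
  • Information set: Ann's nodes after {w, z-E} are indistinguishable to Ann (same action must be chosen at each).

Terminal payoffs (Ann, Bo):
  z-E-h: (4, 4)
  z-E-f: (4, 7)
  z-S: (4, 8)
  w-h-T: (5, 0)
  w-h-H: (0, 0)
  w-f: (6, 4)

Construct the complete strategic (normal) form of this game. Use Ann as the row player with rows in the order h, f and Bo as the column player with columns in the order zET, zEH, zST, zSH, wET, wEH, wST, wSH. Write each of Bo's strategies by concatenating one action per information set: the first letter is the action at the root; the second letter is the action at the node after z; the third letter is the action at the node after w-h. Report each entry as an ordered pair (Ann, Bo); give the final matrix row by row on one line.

          zET      zEH      zST      zSH      wET      wEH      wST      wSH
   h    (4,4)    (4,4)    (4,8)    (4,8)    (5,0)    (0,0)    (5,0)    (0,0)
   f    (4,7)    (4,7)    (4,8)    (4,8)    (6,4)    (6,4)    (6,4)    (6,4)

h: (4,4) (4,4) (4,8) (4,8) (5,0) (0,0) (5,0) (0,0) | f: (4,7) (4,7) (4,8) (4,8) (6,4) (6,4) (6,4) (6,4)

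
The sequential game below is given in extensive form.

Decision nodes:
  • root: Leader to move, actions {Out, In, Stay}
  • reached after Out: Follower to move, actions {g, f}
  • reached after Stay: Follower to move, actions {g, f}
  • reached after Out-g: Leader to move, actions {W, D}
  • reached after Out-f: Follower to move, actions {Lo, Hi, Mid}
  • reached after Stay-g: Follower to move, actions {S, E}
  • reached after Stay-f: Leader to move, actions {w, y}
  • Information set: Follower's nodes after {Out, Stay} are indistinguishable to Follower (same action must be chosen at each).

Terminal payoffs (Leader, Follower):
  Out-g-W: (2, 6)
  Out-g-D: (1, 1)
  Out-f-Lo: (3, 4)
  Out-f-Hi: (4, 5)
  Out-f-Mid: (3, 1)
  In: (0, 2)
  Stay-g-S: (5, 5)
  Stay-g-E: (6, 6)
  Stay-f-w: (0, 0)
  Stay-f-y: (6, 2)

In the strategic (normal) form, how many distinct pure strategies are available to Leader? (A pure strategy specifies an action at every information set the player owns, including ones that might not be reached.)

Leader owns the root with actions {Out, In, Stay} — three choices.
Leader owns the node after Out-g with actions {W, D} — two choices.
Leader owns the node after Stay-f with actions {w, y} — two choices.
A pure strategy fixes one action at each information set independently, so the count is the product 3 × 2 × 2 = 12.

12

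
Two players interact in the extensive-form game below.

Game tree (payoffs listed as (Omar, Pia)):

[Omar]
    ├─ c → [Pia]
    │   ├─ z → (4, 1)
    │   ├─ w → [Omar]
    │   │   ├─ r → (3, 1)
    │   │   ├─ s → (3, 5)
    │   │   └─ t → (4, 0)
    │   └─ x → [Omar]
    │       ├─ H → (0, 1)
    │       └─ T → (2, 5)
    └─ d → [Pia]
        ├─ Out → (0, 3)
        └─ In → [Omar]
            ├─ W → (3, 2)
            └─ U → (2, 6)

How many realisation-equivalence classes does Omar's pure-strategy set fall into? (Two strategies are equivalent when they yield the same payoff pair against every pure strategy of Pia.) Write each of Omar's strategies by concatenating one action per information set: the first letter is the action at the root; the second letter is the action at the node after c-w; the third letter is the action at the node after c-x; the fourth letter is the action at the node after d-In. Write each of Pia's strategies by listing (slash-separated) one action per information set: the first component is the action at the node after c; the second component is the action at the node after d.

Omar has 24 pure strategies: crHW, crHU, crTW, crTU, csHW, csHU, csTW, csTU, ctHW, ctHU, ctTW, ctTU, drHW, drHU, drTW, drTU, dsHW, dsHU, dsTW, dsTU, dtHW, dtHU, dtTW, dtTU. Columns: z/Out, z/In, w/Out, w/In, x/Out, x/In.
{crHW, crHU} → row (4,1) (4,1) (3,1) (3,1) (0,1) (0,1)
{crTW, crTU} → row (4,1) (4,1) (3,1) (3,1) (2,5) (2,5)
{csHW, csHU} → row (4,1) (4,1) (3,5) (3,5) (0,1) (0,1)
{csTW, csTU} → row (4,1) (4,1) (3,5) (3,5) (2,5) (2,5)
{ctHW, ctHU} → row (4,1) (4,1) (4,0) (4,0) (0,1) (0,1)
{ctTW, ctTU} → row (4,1) (4,1) (4,0) (4,0) (2,5) (2,5)
{drHW, drTW, dsHW, dsTW, dtHW, dtTW} → row (0,3) (3,2) (0,3) (3,2) (0,3) (3,2)
{drHU, drTU, dsHU, dsTU, dtHU, dtTU} → row (0,3) (2,6) (0,3) (2,6) (0,3) (2,6)
That's 8 distinct rows out of 24 strategies.

8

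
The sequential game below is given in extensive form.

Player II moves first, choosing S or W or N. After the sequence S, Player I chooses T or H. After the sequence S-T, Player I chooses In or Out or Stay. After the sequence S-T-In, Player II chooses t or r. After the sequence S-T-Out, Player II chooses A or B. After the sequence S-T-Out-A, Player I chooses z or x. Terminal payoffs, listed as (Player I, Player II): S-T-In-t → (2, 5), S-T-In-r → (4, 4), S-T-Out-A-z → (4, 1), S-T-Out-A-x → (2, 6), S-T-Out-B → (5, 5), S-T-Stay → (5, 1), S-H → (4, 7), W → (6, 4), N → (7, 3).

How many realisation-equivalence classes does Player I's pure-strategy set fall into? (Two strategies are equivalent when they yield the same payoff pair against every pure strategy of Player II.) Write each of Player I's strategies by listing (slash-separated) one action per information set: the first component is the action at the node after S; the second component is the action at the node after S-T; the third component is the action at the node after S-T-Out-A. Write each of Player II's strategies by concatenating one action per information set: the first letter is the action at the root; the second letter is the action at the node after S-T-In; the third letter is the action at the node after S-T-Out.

5

Player I has 12 pure strategies: T/In/z, T/In/x, T/Out/z, T/Out/x, T/Stay/z, T/Stay/x, H/In/z, H/In/x, H/Out/z, H/Out/x, H/Stay/z, H/Stay/x. Columns: StA, StB, SrA, SrB, WtA, WtB, WrA, WrB, NtA, NtB, NrA, NrB.
{T/In/z, T/In/x} → row (2,5) (2,5) (4,4) (4,4) (6,4) (6,4) (6,4) (6,4) (7,3) (7,3) (7,3) (7,3)
{T/Out/z} → row (4,1) (5,5) (4,1) (5,5) (6,4) (6,4) (6,4) (6,4) (7,3) (7,3) (7,3) (7,3)
{T/Out/x} → row (2,6) (5,5) (2,6) (5,5) (6,4) (6,4) (6,4) (6,4) (7,3) (7,3) (7,3) (7,3)
{T/Stay/z, T/Stay/x} → row (5,1) (5,1) (5,1) (5,1) (6,4) (6,4) (6,4) (6,4) (7,3) (7,3) (7,3) (7,3)
{H/In/z, H/In/x, H/Out/z, H/Out/x, H/Stay/z, H/Stay/x} → row (4,7) (4,7) (4,7) (4,7) (6,4) (6,4) (6,4) (6,4) (7,3) (7,3) (7,3) (7,3)
That's 5 distinct rows out of 12 strategies.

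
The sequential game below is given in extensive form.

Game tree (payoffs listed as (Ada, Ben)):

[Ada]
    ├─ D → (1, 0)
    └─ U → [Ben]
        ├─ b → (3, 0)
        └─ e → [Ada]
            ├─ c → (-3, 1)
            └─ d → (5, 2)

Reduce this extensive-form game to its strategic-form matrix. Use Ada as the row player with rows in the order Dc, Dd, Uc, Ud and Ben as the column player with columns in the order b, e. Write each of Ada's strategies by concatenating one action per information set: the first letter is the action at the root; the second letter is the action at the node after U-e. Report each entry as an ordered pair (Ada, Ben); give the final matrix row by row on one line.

            b        e
  Dc    (1,0)    (1,0)
  Dd    (1,0)    (1,0)
  Uc    (3,0)   (-3,1)
  Ud    (3,0)    (5,2)

Dc: (1,0) (1,0) | Dd: (1,0) (1,0) | Uc: (3,0) (-3,1) | Ud: (3,0) (5,2)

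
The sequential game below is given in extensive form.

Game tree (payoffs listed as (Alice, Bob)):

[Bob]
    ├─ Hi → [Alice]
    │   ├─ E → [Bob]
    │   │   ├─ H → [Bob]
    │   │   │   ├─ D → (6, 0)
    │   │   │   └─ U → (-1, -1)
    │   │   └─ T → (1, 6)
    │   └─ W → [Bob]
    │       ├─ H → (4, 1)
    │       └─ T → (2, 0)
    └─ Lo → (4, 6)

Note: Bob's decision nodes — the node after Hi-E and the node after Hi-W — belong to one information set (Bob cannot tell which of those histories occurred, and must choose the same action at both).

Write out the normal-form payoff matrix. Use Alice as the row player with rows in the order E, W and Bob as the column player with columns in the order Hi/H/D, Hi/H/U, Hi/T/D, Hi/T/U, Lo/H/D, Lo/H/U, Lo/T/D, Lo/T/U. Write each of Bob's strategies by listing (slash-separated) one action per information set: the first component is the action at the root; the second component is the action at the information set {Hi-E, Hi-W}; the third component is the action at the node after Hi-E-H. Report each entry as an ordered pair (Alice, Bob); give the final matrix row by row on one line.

E: (6,0) (-1,-1) (1,6) (1,6) (4,6) (4,6) (4,6) (4,6) | W: (4,1) (4,1) (2,0) (2,0) (4,6) (4,6) (4,6) (4,6)

       Hi/H/D   Hi/H/U   Hi/T/D   Hi/T/U   Lo/H/D   Lo/H/U   Lo/T/D   Lo/T/U
   E    (6,0)  (-1,-1)    (1,6)    (1,6)    (4,6)    (4,6)    (4,6)    (4,6)
   W    (4,1)    (4,1)    (2,0)    (2,0)    (4,6)    (4,6)    (4,6)    (4,6)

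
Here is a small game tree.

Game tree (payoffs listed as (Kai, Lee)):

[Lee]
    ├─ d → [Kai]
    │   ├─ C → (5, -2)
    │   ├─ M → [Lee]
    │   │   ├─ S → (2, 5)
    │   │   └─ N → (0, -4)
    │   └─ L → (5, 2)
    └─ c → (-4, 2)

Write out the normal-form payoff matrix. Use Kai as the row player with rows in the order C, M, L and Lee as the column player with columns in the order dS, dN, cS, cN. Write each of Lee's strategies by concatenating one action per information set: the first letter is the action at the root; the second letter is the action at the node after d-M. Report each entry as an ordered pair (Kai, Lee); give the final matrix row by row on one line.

Row C: dS→(5,-2), dN→(5,-2), cS→(-4,2), cN→(-4,2)
Row M: dS→(2,5), dN→(0,-4), cS→(-4,2), cN→(-4,2)
Row L: dS→(5,2), dN→(5,2), cS→(-4,2), cN→(-4,2)

C: (5,-2) (5,-2) (-4,2) (-4,2) | M: (2,5) (0,-4) (-4,2) (-4,2) | L: (5,2) (5,2) (-4,2) (-4,2)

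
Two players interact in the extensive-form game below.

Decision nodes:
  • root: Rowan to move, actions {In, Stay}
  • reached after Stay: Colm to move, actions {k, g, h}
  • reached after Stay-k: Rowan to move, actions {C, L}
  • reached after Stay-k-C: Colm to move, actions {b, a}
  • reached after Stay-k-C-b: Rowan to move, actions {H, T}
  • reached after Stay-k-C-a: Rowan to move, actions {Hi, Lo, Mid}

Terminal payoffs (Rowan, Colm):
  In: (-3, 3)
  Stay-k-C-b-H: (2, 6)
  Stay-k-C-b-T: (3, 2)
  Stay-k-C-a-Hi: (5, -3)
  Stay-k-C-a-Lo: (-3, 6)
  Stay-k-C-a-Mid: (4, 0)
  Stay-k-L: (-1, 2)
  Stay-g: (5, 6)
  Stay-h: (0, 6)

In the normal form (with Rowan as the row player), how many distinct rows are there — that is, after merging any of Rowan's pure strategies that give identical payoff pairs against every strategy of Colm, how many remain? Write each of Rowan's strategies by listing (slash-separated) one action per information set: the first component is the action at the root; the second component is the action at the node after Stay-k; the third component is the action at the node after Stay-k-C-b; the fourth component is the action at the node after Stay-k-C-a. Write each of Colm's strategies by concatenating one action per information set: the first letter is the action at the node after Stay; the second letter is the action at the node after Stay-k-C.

Rowan has 24 pure strategies: In/C/H/Hi, In/C/H/Lo, In/C/H/Mid, In/C/T/Hi, In/C/T/Lo, In/C/T/Mid, In/L/H/Hi, In/L/H/Lo, In/L/H/Mid, In/L/T/Hi, In/L/T/Lo, In/L/T/Mid, Stay/C/H/Hi, Stay/C/H/Lo, Stay/C/H/Mid, Stay/C/T/Hi, Stay/C/T/Lo, Stay/C/T/Mid, Stay/L/H/Hi, Stay/L/H/Lo, Stay/L/H/Mid, Stay/L/T/Hi, Stay/L/T/Lo, Stay/L/T/Mid. Columns: kb, ka, gb, ga, hb, ha.
{In/C/H/Hi, In/C/H/Lo, In/C/H/Mid, In/C/T/Hi, In/C/T/Lo, In/C/T/Mid, In/L/H/Hi, In/L/H/Lo, In/L/H/Mid, In/L/T/Hi, In/L/T/Lo, In/L/T/Mid} → row (-3,3) (-3,3) (-3,3) (-3,3) (-3,3) (-3,3)
{Stay/C/H/Hi} → row (2,6) (5,-3) (5,6) (5,6) (0,6) (0,6)
{Stay/C/H/Lo} → row (2,6) (-3,6) (5,6) (5,6) (0,6) (0,6)
{Stay/C/H/Mid} → row (2,6) (4,0) (5,6) (5,6) (0,6) (0,6)
{Stay/C/T/Hi} → row (3,2) (5,-3) (5,6) (5,6) (0,6) (0,6)
{Stay/C/T/Lo} → row (3,2) (-3,6) (5,6) (5,6) (0,6) (0,6)
{Stay/C/T/Mid} → row (3,2) (4,0) (5,6) (5,6) (0,6) (0,6)
{Stay/L/H/Hi, Stay/L/H/Lo, Stay/L/H/Mid, Stay/L/T/Hi, Stay/L/T/Lo, Stay/L/T/Mid} → row (-1,2) (-1,2) (5,6) (5,6) (0,6) (0,6)
That's 8 distinct rows out of 24 strategies.

8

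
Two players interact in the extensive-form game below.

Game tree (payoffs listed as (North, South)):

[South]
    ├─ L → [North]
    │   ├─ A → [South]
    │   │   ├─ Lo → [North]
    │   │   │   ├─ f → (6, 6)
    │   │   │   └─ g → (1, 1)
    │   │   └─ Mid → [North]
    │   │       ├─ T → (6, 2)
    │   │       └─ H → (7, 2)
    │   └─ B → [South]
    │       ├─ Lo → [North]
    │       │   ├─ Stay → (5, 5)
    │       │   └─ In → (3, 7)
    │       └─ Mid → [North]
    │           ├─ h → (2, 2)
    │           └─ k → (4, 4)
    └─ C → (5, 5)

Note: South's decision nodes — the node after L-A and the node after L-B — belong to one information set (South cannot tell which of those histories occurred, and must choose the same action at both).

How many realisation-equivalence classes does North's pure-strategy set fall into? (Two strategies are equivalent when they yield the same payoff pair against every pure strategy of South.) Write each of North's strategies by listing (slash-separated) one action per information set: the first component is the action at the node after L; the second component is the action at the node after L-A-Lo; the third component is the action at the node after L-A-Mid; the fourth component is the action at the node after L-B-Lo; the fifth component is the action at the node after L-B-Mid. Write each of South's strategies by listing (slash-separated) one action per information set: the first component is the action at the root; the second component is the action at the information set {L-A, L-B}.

North has 32 pure strategies: A/f/T/Stay/h, A/f/T/Stay/k, A/f/T/In/h, A/f/T/In/k, A/f/H/Stay/h, A/f/H/Stay/k, A/f/H/In/h, A/f/H/In/k, A/g/T/Stay/h, A/g/T/Stay/k, A/g/T/In/h, A/g/T/In/k, A/g/H/Stay/h, A/g/H/Stay/k, A/g/H/In/h, A/g/H/In/k, B/f/T/Stay/h, B/f/T/Stay/k, B/f/T/In/h, B/f/T/In/k, B/f/H/Stay/h, B/f/H/Stay/k, B/f/H/In/h, B/f/H/In/k, B/g/T/Stay/h, B/g/T/Stay/k, B/g/T/In/h, B/g/T/In/k, B/g/H/Stay/h, B/g/H/Stay/k, B/g/H/In/h, B/g/H/In/k. Columns: L/Lo, L/Mid, C/Lo, C/Mid.
{A/f/T/Stay/h, A/f/T/Stay/k, A/f/T/In/h, A/f/T/In/k} → row (6,6) (6,2) (5,5) (5,5)
{A/f/H/Stay/h, A/f/H/Stay/k, A/f/H/In/h, A/f/H/In/k} → row (6,6) (7,2) (5,5) (5,5)
{A/g/T/Stay/h, A/g/T/Stay/k, A/g/T/In/h, A/g/T/In/k} → row (1,1) (6,2) (5,5) (5,5)
{A/g/H/Stay/h, A/g/H/Stay/k, A/g/H/In/h, A/g/H/In/k} → row (1,1) (7,2) (5,5) (5,5)
{B/f/T/Stay/h, B/f/H/Stay/h, B/g/T/Stay/h, B/g/H/Stay/h} → row (5,5) (2,2) (5,5) (5,5)
{B/f/T/Stay/k, B/f/H/Stay/k, B/g/T/Stay/k, B/g/H/Stay/k} → row (5,5) (4,4) (5,5) (5,5)
{B/f/T/In/h, B/f/H/In/h, B/g/T/In/h, B/g/H/In/h} → row (3,7) (2,2) (5,5) (5,5)
{B/f/T/In/k, B/f/H/In/k, B/g/T/In/k, B/g/H/In/k} → row (3,7) (4,4) (5,5) (5,5)
That's 8 distinct rows out of 32 strategies.

8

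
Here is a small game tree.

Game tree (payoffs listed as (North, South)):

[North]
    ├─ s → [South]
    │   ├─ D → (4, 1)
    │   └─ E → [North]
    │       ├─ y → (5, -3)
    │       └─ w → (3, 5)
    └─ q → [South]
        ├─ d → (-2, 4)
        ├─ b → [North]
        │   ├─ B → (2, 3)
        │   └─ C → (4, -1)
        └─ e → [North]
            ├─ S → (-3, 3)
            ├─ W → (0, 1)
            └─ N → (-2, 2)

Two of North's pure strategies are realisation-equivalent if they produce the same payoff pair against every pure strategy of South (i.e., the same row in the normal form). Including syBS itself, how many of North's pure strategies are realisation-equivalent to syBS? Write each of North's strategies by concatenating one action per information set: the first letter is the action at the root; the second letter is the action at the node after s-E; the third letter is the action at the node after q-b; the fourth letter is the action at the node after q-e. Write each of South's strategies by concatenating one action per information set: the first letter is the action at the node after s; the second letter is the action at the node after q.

6

Row for syBS (columns Dd, Db, De, Ed, Eb, Ee): (4,1) (4,1) (4,1) (5,-3) (5,-3) (5,-3).
Under syBS, North's choice at the node after q-b and at the node after q-e can never be reached regardless of what South does, so varying those choices leaves every outcome unchanged.
Holding the reachable choices fixed and varying the unreachable ones freely already gives 2 × 3 = 6 equivalent strategies.
No other strategy reproduces this row, so those 6 are the full class: syBS, syBW, syBN, syCS, syCW, syCN.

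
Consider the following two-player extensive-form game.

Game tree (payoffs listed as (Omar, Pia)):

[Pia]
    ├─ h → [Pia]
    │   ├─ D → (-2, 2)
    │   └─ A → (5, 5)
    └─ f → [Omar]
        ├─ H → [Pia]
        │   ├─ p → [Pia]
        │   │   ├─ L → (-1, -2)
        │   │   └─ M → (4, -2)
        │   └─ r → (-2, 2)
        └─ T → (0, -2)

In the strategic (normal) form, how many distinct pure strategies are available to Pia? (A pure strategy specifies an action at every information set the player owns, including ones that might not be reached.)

Pia owns the root with actions {h, f} — two choices.
Pia owns the node after h with actions {D, A} — two choices.
Pia owns the node after f-H with actions {p, r} — two choices.
Pia owns the node after f-H-p with actions {L, M} — two choices.
A pure strategy fixes one action at each information set independently, so the count is the product 2 × 2 × 2 × 2 = 16.

16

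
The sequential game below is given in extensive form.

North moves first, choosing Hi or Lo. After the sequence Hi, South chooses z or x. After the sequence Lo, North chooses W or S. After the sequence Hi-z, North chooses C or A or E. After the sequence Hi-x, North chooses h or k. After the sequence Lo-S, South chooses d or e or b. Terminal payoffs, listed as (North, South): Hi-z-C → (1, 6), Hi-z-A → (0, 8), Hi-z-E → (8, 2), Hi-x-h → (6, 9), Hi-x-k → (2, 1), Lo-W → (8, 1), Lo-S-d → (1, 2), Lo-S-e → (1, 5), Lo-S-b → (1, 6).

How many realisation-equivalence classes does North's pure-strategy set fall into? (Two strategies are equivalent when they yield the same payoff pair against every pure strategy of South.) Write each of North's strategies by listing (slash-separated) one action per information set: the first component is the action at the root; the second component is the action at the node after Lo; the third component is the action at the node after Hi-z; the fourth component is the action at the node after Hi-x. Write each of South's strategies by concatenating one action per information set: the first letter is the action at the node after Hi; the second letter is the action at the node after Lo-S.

North has 24 pure strategies: Hi/W/C/h, Hi/W/C/k, Hi/W/A/h, Hi/W/A/k, Hi/W/E/h, Hi/W/E/k, Hi/S/C/h, Hi/S/C/k, Hi/S/A/h, Hi/S/A/k, Hi/S/E/h, Hi/S/E/k, Lo/W/C/h, Lo/W/C/k, Lo/W/A/h, Lo/W/A/k, Lo/W/E/h, Lo/W/E/k, Lo/S/C/h, Lo/S/C/k, Lo/S/A/h, Lo/S/A/k, Lo/S/E/h, Lo/S/E/k. Columns: zd, ze, zb, xd, xe, xb.
{Hi/W/C/h, Hi/S/C/h} → row (1,6) (1,6) (1,6) (6,9) (6,9) (6,9)
{Hi/W/C/k, Hi/S/C/k} → row (1,6) (1,6) (1,6) (2,1) (2,1) (2,1)
{Hi/W/A/h, Hi/S/A/h} → row (0,8) (0,8) (0,8) (6,9) (6,9) (6,9)
{Hi/W/A/k, Hi/S/A/k} → row (0,8) (0,8) (0,8) (2,1) (2,1) (2,1)
{Hi/W/E/h, Hi/S/E/h} → row (8,2) (8,2) (8,2) (6,9) (6,9) (6,9)
{Hi/W/E/k, Hi/S/E/k} → row (8,2) (8,2) (8,2) (2,1) (2,1) (2,1)
{Lo/W/C/h, Lo/W/C/k, Lo/W/A/h, Lo/W/A/k, Lo/W/E/h, Lo/W/E/k} → row (8,1) (8,1) (8,1) (8,1) (8,1) (8,1)
{Lo/S/C/h, Lo/S/C/k, Lo/S/A/h, Lo/S/A/k, Lo/S/E/h, Lo/S/E/k} → row (1,2) (1,5) (1,6) (1,2) (1,5) (1,6)
That's 8 distinct rows out of 24 strategies.

8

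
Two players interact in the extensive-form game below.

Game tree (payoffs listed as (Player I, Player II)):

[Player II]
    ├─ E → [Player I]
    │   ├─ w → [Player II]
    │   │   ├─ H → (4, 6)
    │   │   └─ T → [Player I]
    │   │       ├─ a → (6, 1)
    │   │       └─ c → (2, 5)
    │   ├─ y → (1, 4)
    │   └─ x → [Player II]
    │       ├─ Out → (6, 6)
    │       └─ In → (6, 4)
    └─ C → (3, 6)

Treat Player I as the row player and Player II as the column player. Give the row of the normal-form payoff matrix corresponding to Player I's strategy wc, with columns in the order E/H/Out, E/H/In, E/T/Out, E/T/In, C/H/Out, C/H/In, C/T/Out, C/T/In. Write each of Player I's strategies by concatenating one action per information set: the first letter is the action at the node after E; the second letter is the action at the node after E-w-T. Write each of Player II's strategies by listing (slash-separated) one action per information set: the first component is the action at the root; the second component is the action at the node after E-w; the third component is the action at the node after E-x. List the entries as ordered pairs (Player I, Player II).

vs E/H/Out: Player II plays E → Player I plays w at [E] → Player II plays H at [E-w] → (4, 6)
vs E/H/In: Player II plays E → Player I plays w at [E] → Player II plays H at [E-w] → (4, 6)
vs E/T/Out: Player II plays E → Player I plays w at [E] → Player II plays T at [E-w] → Player I plays c at [E-w-T] → (2, 5)
vs E/T/In: Player II plays E → Player I plays w at [E] → Player II plays T at [E-w] → Player I plays c at [E-w-T] → (2, 5)
vs C/H/Out: Player II plays C → (3, 6)
vs C/H/In: Player II plays C → (3, 6)
vs C/T/Out: Player II plays C → (3, 6)
vs C/T/In: Player II plays C → (3, 6)

(4,6) (4,6) (2,5) (2,5) (3,6) (3,6) (3,6) (3,6)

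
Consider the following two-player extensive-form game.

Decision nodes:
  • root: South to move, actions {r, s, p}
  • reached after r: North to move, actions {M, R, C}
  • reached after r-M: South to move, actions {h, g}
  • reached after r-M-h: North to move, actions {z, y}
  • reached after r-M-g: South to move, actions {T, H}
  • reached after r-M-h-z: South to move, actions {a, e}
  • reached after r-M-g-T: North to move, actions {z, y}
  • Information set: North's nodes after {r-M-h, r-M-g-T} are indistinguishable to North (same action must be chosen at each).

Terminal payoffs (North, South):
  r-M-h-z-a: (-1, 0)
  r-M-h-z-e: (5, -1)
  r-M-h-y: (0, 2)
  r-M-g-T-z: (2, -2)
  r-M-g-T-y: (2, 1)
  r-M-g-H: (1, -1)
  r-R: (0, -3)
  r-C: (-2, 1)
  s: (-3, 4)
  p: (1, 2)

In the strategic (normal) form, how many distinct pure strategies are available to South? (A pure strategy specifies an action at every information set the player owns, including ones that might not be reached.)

24

South owns the root with actions {r, s, p} — three choices.
South owns the node after r-M with actions {h, g} — two choices.
South owns the node after r-M-g with actions {T, H} — two choices.
South owns the node after r-M-h-z with actions {a, e} — two choices.
A pure strategy fixes one action at each information set independently, so the count is the product 3 × 2 × 2 × 2 = 24.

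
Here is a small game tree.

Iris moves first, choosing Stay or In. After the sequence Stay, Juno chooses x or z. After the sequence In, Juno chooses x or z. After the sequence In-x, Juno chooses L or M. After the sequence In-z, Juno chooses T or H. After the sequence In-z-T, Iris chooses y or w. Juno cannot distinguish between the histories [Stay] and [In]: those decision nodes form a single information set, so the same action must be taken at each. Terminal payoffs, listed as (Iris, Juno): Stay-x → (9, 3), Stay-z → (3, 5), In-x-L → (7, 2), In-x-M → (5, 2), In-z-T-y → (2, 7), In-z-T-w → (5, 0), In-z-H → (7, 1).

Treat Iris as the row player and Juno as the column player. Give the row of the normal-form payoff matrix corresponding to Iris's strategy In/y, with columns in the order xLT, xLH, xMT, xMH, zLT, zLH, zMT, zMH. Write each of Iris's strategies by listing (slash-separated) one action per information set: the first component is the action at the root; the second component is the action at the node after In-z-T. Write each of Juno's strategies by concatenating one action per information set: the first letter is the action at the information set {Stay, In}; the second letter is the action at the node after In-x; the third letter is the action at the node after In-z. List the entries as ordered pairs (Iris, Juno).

vs xLT: Iris plays In → Juno plays x at [In] → Juno plays L at [In-x] → (7, 2)
vs xLH: Iris plays In → Juno plays x at [In] → Juno plays L at [In-x] → (7, 2)
vs xMT: Iris plays In → Juno plays x at [In] → Juno plays M at [In-x] → (5, 2)
vs xMH: Iris plays In → Juno plays x at [In] → Juno plays M at [In-x] → (5, 2)
vs zLT: Iris plays In → Juno plays z at [In] → Juno plays T at [In-z] → Iris plays y at [In-z-T] → (2, 7)
vs zLH: Iris plays In → Juno plays z at [In] → Juno plays H at [In-z] → (7, 1)
vs zMT: Iris plays In → Juno plays z at [In] → Juno plays T at [In-z] → Iris plays y at [In-z-T] → (2, 7)
vs zMH: Iris plays In → Juno plays z at [In] → Juno plays H at [In-z] → (7, 1)

(7,2) (7,2) (5,2) (5,2) (2,7) (7,1) (2,7) (7,1)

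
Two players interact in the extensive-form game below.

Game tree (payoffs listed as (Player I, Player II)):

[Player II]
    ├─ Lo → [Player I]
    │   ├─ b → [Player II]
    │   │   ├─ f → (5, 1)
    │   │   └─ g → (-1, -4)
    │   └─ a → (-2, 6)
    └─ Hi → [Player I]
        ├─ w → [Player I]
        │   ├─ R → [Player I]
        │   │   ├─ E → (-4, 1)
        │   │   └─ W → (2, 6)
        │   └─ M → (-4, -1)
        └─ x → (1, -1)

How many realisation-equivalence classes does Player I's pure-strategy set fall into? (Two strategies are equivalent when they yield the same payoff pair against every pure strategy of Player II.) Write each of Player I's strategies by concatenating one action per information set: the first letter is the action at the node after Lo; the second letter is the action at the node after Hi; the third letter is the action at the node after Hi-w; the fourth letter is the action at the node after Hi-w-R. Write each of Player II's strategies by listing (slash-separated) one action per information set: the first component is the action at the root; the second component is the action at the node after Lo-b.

Player I has 16 pure strategies: bwRE, bwRW, bwME, bwMW, bxRE, bxRW, bxME, bxMW, awRE, awRW, awME, awMW, axRE, axRW, axME, axMW. Columns: Lo/f, Lo/g, Hi/f, Hi/g.
{bwRE} → row (5,1) (-1,-4) (-4,1) (-4,1)
{bwRW} → row (5,1) (-1,-4) (2,6) (2,6)
{bwME, bwMW} → row (5,1) (-1,-4) (-4,-1) (-4,-1)
{bxRE, bxRW, bxME, bxMW} → row (5,1) (-1,-4) (1,-1) (1,-1)
{awRE} → row (-2,6) (-2,6) (-4,1) (-4,1)
{awRW} → row (-2,6) (-2,6) (2,6) (2,6)
{awME, awMW} → row (-2,6) (-2,6) (-4,-1) (-4,-1)
{axRE, axRW, axME, axMW} → row (-2,6) (-2,6) (1,-1) (1,-1)
That's 8 distinct rows out of 16 strategies.

8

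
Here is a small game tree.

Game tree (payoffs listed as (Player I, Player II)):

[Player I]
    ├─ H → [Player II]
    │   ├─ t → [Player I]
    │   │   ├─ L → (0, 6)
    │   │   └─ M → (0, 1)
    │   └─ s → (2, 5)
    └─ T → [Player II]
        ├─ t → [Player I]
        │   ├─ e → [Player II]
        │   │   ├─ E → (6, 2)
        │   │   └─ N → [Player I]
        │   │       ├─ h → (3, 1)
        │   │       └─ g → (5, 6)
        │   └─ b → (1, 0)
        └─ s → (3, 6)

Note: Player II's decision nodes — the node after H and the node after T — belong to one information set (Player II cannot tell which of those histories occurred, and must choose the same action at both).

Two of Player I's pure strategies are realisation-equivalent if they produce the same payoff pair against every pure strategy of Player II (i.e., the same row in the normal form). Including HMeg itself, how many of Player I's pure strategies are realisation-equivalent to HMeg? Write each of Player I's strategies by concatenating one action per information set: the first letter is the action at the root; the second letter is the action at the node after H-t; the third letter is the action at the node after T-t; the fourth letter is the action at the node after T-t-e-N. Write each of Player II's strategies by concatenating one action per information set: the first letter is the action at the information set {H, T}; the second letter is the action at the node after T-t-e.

Row for HMeg (columns tE, tN, sE, sN): (0,1) (0,1) (2,5) (2,5).
Under HMeg, Player I's choice at the node after T-t and at the node after T-t-e-N can never be reached regardless of what Player II does, so varying those choices leaves every outcome unchanged.
Holding the reachable choices fixed and varying the unreachable ones freely already gives 2 × 2 = 4 equivalent strategies.
No other strategy reproduces this row, so those 4 are the full class: HMeh, HMeg, HMbh, HMbg.

4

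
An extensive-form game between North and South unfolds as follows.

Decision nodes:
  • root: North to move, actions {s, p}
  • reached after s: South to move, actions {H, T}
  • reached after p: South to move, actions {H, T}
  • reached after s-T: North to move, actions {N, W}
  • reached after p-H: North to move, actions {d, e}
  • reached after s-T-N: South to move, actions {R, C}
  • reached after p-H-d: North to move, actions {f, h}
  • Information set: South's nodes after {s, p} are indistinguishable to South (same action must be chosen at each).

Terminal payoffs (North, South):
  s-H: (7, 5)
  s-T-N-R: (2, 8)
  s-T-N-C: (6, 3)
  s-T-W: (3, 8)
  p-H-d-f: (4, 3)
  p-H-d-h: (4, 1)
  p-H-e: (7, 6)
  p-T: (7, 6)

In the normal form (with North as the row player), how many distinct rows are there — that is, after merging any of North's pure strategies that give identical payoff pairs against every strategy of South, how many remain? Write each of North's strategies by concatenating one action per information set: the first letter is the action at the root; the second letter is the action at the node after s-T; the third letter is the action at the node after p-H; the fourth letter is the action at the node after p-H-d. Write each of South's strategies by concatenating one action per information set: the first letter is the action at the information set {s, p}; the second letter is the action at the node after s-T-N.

North has 16 pure strategies: sNdf, sNdh, sNef, sNeh, sWdf, sWdh, sWef, sWeh, pNdf, pNdh, pNef, pNeh, pWdf, pWdh, pWef, pWeh. Columns: HR, HC, TR, TC.
{sNdf, sNdh, sNef, sNeh} → row (7,5) (7,5) (2,8) (6,3)
{sWdf, sWdh, sWef, sWeh} → row (7,5) (7,5) (3,8) (3,8)
{pNdf, pWdf} → row (4,3) (4,3) (7,6) (7,6)
{pNdh, pWdh} → row (4,1) (4,1) (7,6) (7,6)
{pNef, pNeh, pWef, pWeh} → row (7,6) (7,6) (7,6) (7,6)
That's 5 distinct rows out of 16 strategies.

5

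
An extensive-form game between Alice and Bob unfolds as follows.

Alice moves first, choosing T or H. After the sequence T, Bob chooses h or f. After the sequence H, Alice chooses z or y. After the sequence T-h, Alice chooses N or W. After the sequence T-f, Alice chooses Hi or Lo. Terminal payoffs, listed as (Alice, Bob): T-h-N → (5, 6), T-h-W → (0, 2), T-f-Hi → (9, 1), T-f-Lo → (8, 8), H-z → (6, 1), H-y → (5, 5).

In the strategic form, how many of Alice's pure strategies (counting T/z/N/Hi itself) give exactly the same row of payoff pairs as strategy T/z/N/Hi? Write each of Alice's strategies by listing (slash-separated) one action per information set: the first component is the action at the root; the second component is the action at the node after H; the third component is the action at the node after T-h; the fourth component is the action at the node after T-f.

2

Row for T/z/N/Hi (columns h, f): (5,6) (9,1).
Under T/z/N/Hi, Alice's choice at the node after H can never be reached regardless of what Bob does, so varying those choices leaves every outcome unchanged.
Holding the reachable choices fixed and varying the unreachable one freely already gives 2 equivalent strategies.
No other strategy reproduces this row, so those 2 are the full class: T/z/N/Hi, T/y/N/Hi.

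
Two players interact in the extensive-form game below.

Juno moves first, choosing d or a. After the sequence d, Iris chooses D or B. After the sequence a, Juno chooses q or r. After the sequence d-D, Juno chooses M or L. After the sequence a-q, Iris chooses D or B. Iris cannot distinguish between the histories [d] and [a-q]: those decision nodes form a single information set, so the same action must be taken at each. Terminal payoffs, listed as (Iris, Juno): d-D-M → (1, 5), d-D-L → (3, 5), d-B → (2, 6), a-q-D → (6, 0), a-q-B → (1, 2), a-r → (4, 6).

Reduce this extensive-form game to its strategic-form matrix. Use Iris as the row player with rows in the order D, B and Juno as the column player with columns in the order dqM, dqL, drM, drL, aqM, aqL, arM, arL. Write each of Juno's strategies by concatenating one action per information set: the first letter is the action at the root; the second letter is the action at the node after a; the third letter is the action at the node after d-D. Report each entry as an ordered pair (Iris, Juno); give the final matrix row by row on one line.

D: (1,5) (3,5) (1,5) (3,5) (6,0) (6,0) (4,6) (4,6) | B: (2,6) (2,6) (2,6) (2,6) (1,2) (1,2) (4,6) (4,6)

          dqM      dqL      drM      drL      aqM      aqL      arM      arL
   D    (1,5)    (3,5)    (1,5)    (3,5)    (6,0)    (6,0)    (4,6)    (4,6)
   B    (2,6)    (2,6)    (2,6)    (2,6)    (1,2)    (1,2)    (4,6)    (4,6)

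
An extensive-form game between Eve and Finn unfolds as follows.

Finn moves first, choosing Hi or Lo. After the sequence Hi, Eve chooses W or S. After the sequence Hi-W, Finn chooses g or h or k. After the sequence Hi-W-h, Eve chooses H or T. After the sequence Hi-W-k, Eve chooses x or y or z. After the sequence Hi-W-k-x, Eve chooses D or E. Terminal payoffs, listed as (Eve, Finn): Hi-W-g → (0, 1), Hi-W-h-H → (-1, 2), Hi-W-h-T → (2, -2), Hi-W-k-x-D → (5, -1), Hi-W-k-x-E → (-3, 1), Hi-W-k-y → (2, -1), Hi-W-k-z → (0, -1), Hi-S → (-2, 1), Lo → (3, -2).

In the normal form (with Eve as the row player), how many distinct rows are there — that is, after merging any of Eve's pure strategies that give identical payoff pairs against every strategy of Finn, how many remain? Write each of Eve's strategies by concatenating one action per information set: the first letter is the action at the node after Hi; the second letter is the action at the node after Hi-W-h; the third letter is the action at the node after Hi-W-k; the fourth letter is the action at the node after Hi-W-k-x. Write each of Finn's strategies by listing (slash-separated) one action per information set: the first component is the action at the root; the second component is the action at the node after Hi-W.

Eve has 24 pure strategies: WHxD, WHxE, WHyD, WHyE, WHzD, WHzE, WTxD, WTxE, WTyD, WTyE, WTzD, WTzE, SHxD, SHxE, SHyD, SHyE, SHzD, SHzE, STxD, STxE, STyD, STyE, STzD, STzE. Columns: Hi/g, Hi/h, Hi/k, Lo/g, Lo/h, Lo/k.
{WHxD} → row (0,1) (-1,2) (5,-1) (3,-2) (3,-2) (3,-2)
{WHxE} → row (0,1) (-1,2) (-3,1) (3,-2) (3,-2) (3,-2)
{WHyD, WHyE} → row (0,1) (-1,2) (2,-1) (3,-2) (3,-2) (3,-2)
{WHzD, WHzE} → row (0,1) (-1,2) (0,-1) (3,-2) (3,-2) (3,-2)
{WTxD} → row (0,1) (2,-2) (5,-1) (3,-2) (3,-2) (3,-2)
{WTxE} → row (0,1) (2,-2) (-3,1) (3,-2) (3,-2) (3,-2)
{WTyD, WTyE} → row (0,1) (2,-2) (2,-1) (3,-2) (3,-2) (3,-2)
{WTzD, WTzE} → row (0,1) (2,-2) (0,-1) (3,-2) (3,-2) (3,-2)
{SHxD, SHxE, SHyD, SHyE, SHzD, SHzE, STxD, STxE, STyD, STyE, STzD, STzE} → row (-2,1) (-2,1) (-2,1) (3,-2) (3,-2) (3,-2)
That's 9 distinct rows out of 24 strategies.

9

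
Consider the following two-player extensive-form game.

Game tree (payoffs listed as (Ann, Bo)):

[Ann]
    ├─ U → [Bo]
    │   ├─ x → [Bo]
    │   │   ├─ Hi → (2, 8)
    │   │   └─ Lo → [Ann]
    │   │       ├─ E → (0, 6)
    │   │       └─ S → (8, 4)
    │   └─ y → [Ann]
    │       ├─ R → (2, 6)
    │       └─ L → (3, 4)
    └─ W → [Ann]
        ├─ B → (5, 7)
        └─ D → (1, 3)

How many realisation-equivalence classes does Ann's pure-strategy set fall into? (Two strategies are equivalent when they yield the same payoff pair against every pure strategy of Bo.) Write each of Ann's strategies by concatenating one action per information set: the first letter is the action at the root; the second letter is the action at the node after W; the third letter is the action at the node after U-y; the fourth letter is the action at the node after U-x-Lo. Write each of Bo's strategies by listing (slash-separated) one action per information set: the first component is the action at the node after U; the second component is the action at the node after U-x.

Ann has 16 pure strategies: UBRE, UBRS, UBLE, UBLS, UDRE, UDRS, UDLE, UDLS, WBRE, WBRS, WBLE, WBLS, WDRE, WDRS, WDLE, WDLS. Columns: x/Hi, x/Lo, y/Hi, y/Lo.
{UBRE, UDRE} → row (2,8) (0,6) (2,6) (2,6)
{UBRS, UDRS} → row (2,8) (8,4) (2,6) (2,6)
{UBLE, UDLE} → row (2,8) (0,6) (3,4) (3,4)
{UBLS, UDLS} → row (2,8) (8,4) (3,4) (3,4)
{WBRE, WBRS, WBLE, WBLS} → row (5,7) (5,7) (5,7) (5,7)
{WDRE, WDRS, WDLE, WDLS} → row (1,3) (1,3) (1,3) (1,3)
That's 6 distinct rows out of 16 strategies.

6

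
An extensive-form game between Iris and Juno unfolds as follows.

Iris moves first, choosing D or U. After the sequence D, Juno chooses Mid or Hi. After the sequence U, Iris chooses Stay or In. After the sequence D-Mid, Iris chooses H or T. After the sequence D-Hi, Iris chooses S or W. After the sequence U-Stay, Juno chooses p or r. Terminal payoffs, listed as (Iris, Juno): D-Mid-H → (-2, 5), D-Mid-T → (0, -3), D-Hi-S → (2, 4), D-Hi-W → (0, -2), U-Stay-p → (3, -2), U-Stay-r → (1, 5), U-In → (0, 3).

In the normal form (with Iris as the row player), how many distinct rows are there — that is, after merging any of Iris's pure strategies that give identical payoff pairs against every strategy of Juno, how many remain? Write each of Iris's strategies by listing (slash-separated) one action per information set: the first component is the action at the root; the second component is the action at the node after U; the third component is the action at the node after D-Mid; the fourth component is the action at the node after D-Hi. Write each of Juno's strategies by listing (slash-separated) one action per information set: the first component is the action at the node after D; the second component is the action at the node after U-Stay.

6

Iris has 16 pure strategies: D/Stay/H/S, D/Stay/H/W, D/Stay/T/S, D/Stay/T/W, D/In/H/S, D/In/H/W, D/In/T/S, D/In/T/W, U/Stay/H/S, U/Stay/H/W, U/Stay/T/S, U/Stay/T/W, U/In/H/S, U/In/H/W, U/In/T/S, U/In/T/W. Columns: Mid/p, Mid/r, Hi/p, Hi/r.
{D/Stay/H/S, D/In/H/S} → row (-2,5) (-2,5) (2,4) (2,4)
{D/Stay/H/W, D/In/H/W} → row (-2,5) (-2,5) (0,-2) (0,-2)
{D/Stay/T/S, D/In/T/S} → row (0,-3) (0,-3) (2,4) (2,4)
{D/Stay/T/W, D/In/T/W} → row (0,-3) (0,-3) (0,-2) (0,-2)
{U/Stay/H/S, U/Stay/H/W, U/Stay/T/S, U/Stay/T/W} → row (3,-2) (1,5) (3,-2) (1,5)
{U/In/H/S, U/In/H/W, U/In/T/S, U/In/T/W} → row (0,3) (0,3) (0,3) (0,3)
That's 6 distinct rows out of 16 strategies.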